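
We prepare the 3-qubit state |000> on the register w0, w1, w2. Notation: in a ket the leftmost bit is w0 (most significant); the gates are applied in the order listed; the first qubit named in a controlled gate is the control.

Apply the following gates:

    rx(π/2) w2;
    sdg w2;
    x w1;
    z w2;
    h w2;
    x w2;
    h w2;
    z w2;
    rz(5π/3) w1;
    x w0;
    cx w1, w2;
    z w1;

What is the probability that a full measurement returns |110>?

The probability of measuring |110> is 1/2. Key observation: steps 5-8 multiply out to the identity, so the circuit reduces to the remaining gates.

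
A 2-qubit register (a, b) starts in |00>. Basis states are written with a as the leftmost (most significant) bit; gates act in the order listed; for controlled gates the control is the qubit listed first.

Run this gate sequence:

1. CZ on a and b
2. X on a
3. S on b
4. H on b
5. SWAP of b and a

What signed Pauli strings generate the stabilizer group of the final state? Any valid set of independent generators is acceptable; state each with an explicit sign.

One valid set of independent stabilizer generators is +XI, -IZ (any independent generating set of the same group is equally correct).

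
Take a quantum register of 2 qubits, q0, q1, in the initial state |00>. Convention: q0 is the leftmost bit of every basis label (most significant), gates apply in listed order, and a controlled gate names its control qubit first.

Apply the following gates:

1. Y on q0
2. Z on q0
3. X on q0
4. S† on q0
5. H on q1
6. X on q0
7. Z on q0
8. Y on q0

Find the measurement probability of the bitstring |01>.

The probability of measuring |01> is 1/2.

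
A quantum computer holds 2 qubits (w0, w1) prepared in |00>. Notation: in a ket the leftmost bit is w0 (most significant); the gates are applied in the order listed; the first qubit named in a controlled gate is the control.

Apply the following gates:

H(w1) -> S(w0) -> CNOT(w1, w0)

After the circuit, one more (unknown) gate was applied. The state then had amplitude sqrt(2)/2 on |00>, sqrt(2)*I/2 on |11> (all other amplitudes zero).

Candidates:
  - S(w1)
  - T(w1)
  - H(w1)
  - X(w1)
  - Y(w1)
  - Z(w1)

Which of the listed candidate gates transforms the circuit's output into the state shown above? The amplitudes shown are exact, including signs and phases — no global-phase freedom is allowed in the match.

The unique candidate consistent with the amplitudes is S(w1).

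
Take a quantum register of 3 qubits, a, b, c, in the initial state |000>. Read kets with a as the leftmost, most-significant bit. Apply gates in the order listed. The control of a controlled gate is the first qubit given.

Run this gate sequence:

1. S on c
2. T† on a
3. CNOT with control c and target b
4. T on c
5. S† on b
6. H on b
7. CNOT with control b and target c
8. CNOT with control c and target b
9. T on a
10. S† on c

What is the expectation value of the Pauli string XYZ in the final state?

The expectation value of XYZ is 0.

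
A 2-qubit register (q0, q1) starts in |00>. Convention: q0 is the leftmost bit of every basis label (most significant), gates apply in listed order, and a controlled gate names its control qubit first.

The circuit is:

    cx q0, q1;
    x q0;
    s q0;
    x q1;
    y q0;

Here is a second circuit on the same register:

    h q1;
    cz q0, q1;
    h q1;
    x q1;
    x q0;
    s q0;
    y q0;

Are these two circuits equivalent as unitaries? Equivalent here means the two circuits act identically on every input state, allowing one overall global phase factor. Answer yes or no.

Yes — the two circuits implement the same unitary up to a global phase.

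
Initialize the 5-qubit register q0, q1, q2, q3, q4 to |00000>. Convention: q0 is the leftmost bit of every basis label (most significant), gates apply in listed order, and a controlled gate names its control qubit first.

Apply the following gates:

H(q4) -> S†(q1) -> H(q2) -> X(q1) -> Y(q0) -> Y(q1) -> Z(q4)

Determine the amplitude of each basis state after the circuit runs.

After the circuit, the state carries amplitude 1/2 on |10000>, -1/2 on |10001>, 1/2 on |10100>, -1/2 on |10101>, and 0 on every other basis state.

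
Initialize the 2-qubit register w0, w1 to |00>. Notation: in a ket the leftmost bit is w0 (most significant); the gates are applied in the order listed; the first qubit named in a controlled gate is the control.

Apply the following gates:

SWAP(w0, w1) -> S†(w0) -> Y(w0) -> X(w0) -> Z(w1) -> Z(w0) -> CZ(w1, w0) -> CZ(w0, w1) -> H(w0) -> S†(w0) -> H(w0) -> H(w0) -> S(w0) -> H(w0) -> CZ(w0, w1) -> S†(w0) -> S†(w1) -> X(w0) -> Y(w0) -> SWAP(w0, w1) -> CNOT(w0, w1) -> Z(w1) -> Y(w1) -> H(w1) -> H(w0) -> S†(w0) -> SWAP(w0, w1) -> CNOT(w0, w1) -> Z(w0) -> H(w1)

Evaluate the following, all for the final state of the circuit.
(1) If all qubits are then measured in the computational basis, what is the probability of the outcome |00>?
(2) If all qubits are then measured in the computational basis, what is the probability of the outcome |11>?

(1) A full measurement returns |00> with probability 1/4. Key observation: gates 8-15 undo each other exactly, leaving only the rest of the circuit to track.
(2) A full measurement returns |11> with probability 1/4.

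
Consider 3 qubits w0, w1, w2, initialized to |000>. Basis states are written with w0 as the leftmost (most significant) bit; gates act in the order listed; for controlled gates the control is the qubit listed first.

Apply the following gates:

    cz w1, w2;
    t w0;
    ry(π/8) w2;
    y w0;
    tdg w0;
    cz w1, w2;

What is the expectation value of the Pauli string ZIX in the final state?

The observable ZIX averages to -sqrt(2 - sqrt(2))/2.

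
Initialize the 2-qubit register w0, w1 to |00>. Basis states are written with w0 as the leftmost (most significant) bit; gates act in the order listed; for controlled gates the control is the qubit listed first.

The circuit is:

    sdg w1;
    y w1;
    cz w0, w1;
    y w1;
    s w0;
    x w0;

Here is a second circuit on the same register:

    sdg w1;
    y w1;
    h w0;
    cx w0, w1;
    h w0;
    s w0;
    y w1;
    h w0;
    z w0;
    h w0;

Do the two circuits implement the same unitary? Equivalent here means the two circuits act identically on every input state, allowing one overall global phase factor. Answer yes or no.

No, they are not equivalent — no single phase factor reconciles the two unitaries.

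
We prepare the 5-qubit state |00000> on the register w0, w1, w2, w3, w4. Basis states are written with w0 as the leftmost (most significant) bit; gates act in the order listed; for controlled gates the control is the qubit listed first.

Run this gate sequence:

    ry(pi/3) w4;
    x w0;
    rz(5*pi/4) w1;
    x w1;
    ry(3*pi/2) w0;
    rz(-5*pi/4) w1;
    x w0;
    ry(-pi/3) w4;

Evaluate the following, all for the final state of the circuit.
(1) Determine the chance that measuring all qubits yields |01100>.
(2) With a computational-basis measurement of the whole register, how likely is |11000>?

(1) A full measurement returns |01100> with probability 0.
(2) The probability of measuring |11000> is 1/2.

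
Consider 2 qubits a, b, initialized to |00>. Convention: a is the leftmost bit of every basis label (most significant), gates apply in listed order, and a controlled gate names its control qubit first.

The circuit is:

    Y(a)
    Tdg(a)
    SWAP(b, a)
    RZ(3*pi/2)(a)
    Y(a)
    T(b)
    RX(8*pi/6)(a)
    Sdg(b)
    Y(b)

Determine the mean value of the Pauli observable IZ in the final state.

The expectation value of IZ is 1.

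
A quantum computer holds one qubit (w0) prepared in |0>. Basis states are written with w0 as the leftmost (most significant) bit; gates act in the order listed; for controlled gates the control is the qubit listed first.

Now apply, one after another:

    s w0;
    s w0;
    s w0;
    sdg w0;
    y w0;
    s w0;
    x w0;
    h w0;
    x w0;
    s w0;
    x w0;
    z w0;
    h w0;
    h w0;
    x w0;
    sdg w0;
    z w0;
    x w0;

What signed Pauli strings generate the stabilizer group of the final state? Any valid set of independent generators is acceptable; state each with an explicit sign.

The stabilizer group can be generated by +X, among other valid generating sets.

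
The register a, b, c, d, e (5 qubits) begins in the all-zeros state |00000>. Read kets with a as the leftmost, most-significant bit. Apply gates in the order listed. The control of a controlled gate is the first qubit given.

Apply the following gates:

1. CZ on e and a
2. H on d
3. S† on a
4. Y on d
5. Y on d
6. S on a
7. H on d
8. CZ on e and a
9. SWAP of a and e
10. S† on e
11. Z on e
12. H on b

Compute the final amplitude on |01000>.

The final state's coefficient on |01000> equals sqrt(2)/2.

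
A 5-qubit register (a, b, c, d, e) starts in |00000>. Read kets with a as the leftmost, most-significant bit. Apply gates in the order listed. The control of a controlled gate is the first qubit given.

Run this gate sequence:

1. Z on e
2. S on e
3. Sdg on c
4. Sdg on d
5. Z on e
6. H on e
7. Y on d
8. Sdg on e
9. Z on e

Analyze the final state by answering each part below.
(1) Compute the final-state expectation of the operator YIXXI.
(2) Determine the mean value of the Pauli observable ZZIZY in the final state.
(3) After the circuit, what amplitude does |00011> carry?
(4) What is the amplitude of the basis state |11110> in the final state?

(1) In the final state, YIXXI has expectation 0.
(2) The observable ZZIZY averages to -1.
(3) The final state's coefficient on |00011> equals -sqrt(2)/2.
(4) The final state's coefficient on |11110> equals 0.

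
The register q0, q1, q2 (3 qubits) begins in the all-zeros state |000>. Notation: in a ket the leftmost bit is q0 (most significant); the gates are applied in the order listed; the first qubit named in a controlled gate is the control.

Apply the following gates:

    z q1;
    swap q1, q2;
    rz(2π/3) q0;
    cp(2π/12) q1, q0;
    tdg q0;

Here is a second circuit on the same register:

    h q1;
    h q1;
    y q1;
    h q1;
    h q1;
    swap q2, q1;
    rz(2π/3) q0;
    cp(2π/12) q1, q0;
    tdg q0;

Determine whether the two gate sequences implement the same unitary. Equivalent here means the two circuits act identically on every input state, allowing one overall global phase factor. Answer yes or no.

No, they are not equivalent — no single phase factor reconciles the two unitaries.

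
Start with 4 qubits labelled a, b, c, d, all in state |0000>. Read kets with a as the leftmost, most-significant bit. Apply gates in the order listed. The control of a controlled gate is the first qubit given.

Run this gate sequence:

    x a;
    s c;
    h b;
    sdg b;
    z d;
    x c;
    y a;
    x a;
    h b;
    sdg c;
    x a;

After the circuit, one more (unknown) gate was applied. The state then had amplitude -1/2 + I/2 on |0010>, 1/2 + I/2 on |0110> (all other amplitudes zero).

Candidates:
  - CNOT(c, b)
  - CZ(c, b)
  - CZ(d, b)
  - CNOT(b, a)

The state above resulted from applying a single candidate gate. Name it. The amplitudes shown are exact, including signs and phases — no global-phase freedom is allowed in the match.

It was CZ(c, b) that produced the state shown.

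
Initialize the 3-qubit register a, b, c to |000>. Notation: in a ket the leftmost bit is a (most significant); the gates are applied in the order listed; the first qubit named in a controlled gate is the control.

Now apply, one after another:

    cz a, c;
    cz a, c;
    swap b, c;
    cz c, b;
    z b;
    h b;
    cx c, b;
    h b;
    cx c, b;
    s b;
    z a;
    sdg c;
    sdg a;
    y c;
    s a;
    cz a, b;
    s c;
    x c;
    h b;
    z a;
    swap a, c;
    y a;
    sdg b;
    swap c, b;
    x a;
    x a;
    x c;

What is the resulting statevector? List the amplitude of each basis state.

The resulting statevector has amplitude -sqrt(2)/2 on |100>, -sqrt(2)*I/2 on |101>, and 0 on every other basis state.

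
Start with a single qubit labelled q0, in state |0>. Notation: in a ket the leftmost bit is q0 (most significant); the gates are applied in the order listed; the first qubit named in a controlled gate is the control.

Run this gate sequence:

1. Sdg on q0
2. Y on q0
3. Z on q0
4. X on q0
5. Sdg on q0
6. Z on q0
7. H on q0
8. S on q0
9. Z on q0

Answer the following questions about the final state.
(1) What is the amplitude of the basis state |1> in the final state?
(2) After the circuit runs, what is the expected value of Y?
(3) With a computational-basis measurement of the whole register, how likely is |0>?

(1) The final state's coefficient on |1> equals -sqrt(2)/2.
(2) In the final state, Y has expectation -1.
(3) Outcome |0> occurs with probability 1/2.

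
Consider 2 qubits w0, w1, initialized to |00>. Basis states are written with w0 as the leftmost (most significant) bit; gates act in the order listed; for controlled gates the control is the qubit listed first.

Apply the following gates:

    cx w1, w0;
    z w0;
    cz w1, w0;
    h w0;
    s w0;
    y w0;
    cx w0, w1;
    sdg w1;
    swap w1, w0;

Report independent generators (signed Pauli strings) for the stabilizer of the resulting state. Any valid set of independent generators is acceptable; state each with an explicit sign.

The final state is stabilized by the group generated by +XX, +ZZ; other independent generating sets are equally valid.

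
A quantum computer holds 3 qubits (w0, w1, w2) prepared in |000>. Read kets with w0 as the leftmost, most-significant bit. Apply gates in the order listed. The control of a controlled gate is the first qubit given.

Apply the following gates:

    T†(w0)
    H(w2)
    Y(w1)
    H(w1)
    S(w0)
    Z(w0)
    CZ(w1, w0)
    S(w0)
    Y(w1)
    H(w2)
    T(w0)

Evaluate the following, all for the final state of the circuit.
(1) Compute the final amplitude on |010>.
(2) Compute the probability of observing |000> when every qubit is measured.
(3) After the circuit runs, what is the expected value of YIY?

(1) The final state's coefficient on |010> equals -sqrt(2)/2.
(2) A full measurement returns |000> with probability 1/2.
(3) The observable YIY averages to 0.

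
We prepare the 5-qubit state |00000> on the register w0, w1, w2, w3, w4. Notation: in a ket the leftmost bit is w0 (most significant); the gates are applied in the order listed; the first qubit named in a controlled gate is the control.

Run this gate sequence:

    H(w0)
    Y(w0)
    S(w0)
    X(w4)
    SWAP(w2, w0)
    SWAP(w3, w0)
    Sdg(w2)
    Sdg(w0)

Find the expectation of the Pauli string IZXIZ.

The expectation value of IZXIZ is 1.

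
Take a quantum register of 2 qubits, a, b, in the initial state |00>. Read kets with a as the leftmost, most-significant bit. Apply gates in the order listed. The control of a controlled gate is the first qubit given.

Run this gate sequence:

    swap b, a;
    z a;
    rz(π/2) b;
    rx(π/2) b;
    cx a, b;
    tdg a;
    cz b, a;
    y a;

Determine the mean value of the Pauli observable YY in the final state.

The observable YY averages to 0.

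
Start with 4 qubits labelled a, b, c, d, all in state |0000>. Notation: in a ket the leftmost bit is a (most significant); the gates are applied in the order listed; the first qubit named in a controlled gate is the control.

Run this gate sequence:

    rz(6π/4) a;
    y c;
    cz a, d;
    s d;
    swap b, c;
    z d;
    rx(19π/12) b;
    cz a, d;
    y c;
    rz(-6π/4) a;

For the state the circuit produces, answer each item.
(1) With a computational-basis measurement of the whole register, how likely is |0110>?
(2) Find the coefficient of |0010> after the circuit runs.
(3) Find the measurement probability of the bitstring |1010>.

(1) The probability of measuring |0110> is -sqrt(2)/8 + sqrt(6)/8 + 1/2.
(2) |0010> carries amplitude -I*sqrt(2 - sqrt(2))/4 + I*sqrt(3*sqrt(2) + 6)/4 in the final state.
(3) A full measurement returns |1010> with probability 0.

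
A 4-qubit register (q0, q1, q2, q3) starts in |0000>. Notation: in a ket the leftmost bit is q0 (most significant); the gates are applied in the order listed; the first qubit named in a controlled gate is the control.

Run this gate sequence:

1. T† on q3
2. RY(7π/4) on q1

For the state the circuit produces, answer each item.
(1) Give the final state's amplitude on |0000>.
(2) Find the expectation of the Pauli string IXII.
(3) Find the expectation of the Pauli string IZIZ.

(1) The final state's coefficient on |0000> equals -sqrt(sqrt(2) + 2)/2.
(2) In the final state, IXII has expectation -sqrt(2)/2.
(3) In the final state, IZIZ has expectation sqrt(2)/2.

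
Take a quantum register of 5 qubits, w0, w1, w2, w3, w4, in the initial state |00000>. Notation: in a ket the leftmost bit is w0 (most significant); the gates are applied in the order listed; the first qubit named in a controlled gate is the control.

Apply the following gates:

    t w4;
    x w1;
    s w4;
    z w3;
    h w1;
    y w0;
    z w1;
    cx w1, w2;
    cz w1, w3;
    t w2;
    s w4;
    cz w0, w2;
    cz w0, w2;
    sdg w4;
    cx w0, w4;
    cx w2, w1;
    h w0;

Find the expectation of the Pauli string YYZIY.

The observable YYZIY averages to 0. Key observation: gates 11-14 undo each other exactly, leaving only the rest of the circuit to track.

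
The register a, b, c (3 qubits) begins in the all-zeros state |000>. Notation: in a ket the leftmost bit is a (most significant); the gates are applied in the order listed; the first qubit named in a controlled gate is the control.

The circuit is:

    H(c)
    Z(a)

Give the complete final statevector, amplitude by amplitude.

After the circuit, the state carries amplitude sqrt(2)/2 on |000>, sqrt(2)/2 on |001>, and 0 on every other basis state.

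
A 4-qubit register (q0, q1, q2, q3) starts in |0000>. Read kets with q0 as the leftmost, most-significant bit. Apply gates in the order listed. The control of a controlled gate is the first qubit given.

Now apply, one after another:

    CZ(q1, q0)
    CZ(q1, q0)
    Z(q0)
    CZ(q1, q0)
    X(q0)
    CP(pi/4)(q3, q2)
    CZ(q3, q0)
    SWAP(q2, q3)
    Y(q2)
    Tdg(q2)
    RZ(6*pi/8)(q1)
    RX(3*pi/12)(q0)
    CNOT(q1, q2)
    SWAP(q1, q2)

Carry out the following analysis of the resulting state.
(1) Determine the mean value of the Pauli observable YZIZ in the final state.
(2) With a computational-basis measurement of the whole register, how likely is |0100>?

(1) The expectation value of YZIZ is -sqrt(2)/2. Key observation: the block from step 1 through step 2 cancels to the identity and can be dropped.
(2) Outcome |0100> occurs with probability 1/2 - sqrt(2)/4.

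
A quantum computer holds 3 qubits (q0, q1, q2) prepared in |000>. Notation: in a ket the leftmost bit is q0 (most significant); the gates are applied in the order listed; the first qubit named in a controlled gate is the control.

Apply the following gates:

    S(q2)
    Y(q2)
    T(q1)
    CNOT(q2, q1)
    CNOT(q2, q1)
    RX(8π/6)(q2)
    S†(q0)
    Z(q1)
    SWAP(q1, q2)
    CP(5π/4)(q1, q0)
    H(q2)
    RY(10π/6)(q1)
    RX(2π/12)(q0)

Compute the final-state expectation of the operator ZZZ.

The observable ZZZ averages to 0. Key observation: the block from step 4 through step 5 cancels to the identity and can be dropped.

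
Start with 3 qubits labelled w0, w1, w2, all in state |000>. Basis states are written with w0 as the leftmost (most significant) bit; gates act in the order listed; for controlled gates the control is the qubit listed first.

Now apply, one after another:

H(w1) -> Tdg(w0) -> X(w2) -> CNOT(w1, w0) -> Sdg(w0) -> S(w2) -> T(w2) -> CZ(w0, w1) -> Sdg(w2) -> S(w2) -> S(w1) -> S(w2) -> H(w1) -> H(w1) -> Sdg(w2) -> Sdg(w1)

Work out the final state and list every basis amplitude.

The resulting statevector has amplitude sqrt(2)*exp(3*I*pi/4)/2 on |001>, -sqrt(2)*exp(I*pi/4)/2 on |111>, and 0 on every other basis state.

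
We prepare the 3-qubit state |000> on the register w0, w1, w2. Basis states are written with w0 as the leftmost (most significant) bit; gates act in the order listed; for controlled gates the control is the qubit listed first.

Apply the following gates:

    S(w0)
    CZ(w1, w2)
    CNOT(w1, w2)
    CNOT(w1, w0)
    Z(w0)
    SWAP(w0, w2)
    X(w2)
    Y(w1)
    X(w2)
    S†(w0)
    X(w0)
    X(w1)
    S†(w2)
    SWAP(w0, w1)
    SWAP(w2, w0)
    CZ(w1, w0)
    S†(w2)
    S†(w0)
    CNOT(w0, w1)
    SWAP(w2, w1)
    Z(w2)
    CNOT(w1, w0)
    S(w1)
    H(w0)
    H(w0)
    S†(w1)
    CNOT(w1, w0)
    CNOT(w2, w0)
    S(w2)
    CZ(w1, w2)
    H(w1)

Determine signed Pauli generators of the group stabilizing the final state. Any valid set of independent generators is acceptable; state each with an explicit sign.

The final state is stabilized by the group generated by +IXI, -ZII, -IIZ; other independent generating sets are equally valid. Key observation: gates 22-27 undo each other exactly, leaving only the rest of the circuit to track.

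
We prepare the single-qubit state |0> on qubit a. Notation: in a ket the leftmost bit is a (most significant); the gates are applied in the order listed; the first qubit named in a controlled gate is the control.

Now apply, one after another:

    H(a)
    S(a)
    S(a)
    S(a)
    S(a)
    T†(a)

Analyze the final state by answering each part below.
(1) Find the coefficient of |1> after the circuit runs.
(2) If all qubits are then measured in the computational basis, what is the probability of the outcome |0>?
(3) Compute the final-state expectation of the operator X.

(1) |1> carries amplitude -sqrt(2)*exp(3*I*pi/4)/2 in the final state. Key observation: steps 2-5 multiply out to the identity, so the circuit reduces to the remaining gates.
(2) A full measurement returns |0> with probability 1/2.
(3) The observable X averages to sqrt(2)/2.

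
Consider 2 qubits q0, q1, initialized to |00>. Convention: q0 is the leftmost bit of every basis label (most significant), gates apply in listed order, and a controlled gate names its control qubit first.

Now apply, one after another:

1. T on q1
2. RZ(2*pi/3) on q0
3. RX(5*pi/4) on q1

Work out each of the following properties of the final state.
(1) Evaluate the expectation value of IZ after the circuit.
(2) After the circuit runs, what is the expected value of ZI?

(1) In the final state, IZ has expectation -sqrt(2)/2.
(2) In the final state, ZI has expectation 1.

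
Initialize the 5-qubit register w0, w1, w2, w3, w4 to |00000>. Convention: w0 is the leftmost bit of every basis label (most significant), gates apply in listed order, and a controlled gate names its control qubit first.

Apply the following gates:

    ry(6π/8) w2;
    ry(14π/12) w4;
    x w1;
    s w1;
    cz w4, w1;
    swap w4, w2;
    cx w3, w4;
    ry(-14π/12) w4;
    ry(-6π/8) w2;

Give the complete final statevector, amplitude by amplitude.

The final amplitudes are I*(-sqrt(3) - sqrt(2))/4 on |01000>, I*(1 + sqrt(2))/4 on |01001>, I*(1 - sqrt(2))/4 on |01100>, I*(-sqrt(2) + sqrt(3))/4 on |01101>, and 0 on every other basis state.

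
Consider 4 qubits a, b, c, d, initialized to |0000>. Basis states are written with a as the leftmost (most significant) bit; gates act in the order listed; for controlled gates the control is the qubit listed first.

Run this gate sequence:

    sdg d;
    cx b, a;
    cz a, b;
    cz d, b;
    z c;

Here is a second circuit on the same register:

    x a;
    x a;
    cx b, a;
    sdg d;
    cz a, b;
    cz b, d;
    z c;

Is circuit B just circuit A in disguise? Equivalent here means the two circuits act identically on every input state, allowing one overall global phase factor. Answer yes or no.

Yes — the two circuits implement the same unitary up to a global phase.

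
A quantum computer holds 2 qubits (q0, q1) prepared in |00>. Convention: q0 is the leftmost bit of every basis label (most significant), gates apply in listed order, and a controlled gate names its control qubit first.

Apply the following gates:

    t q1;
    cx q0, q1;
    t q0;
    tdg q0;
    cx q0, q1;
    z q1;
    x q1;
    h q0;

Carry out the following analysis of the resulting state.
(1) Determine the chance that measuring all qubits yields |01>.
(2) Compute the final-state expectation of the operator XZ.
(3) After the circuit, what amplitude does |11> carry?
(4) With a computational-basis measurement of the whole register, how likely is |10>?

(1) Outcome |01> occurs with probability 1/2. Key observation: gates 2-5 undo each other exactly, leaving only the rest of the circuit to track.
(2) In the final state, XZ has expectation -1.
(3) The final state's coefficient on |11> equals sqrt(2)/2.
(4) A full measurement returns |10> with probability 0.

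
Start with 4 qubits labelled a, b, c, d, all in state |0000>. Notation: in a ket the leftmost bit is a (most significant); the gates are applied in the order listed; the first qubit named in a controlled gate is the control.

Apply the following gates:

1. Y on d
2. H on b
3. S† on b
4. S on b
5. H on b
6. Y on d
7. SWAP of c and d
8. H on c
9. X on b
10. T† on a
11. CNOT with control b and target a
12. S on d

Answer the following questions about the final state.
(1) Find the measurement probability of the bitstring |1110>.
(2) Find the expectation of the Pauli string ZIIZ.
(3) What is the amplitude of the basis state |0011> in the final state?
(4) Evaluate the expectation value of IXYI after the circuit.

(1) Outcome |1110> occurs with probability 1/2. Key observation: the block from step 1 through step 6 cancels to the identity and can be dropped.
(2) In the final state, ZIIZ has expectation -1.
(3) The final state's coefficient on |0011> equals 0.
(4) The expectation value of IXYI is 0.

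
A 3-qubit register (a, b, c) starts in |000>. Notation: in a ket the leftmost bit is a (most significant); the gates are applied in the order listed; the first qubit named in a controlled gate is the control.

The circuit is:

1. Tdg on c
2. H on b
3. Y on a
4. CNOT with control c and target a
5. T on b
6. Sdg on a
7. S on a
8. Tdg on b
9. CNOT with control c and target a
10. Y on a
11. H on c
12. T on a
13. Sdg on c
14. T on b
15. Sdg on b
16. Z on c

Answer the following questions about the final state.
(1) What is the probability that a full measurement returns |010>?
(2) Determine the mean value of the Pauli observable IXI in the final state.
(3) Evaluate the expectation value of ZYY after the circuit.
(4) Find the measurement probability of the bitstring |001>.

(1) Outcome |010> occurs with probability 1/4. Key observation: gates 3-10 undo each other exactly, leaving only the rest of the circuit to track.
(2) The observable IXI averages to sqrt(2)/2.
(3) The observable ZYY averages to -sqrt(2)/2.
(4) A full measurement returns |001> with probability 1/4.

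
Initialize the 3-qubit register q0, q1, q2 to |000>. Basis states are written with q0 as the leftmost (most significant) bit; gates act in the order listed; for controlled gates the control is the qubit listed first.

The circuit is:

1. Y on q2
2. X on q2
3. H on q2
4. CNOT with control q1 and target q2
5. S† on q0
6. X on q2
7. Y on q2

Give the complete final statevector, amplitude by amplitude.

After the circuit, the state carries amplitude sqrt(2)/2 on |000>, -sqrt(2)/2 on |001>, and 0 on every other basis state.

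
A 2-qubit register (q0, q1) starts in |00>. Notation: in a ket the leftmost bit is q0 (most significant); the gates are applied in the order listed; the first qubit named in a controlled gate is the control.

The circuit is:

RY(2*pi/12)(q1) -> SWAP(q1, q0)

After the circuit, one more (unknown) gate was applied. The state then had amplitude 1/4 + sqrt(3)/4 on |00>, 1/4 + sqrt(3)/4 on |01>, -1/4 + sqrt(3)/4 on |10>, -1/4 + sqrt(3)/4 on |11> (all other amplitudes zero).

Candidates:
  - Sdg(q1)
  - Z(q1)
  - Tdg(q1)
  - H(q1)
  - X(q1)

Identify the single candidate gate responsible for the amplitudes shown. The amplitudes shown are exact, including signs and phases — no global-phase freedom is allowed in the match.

It was H(q1) that produced the state shown.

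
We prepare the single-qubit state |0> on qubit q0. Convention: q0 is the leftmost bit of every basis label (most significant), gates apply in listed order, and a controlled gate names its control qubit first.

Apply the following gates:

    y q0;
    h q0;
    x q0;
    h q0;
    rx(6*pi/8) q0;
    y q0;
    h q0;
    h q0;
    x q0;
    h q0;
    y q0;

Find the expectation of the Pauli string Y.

In the final state, Y has expectation sqrt(2)/2.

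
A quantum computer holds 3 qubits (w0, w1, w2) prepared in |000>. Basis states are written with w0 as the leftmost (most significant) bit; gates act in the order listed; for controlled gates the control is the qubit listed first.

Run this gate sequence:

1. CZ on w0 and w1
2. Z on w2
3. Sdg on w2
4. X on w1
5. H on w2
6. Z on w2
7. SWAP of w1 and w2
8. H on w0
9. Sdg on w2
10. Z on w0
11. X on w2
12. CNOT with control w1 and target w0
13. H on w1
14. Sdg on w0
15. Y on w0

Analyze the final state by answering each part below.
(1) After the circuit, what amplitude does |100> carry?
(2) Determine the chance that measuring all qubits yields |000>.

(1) The final state's coefficient on |100> equals sqrt(2)/2.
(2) Outcome |000> occurs with probability 1/2.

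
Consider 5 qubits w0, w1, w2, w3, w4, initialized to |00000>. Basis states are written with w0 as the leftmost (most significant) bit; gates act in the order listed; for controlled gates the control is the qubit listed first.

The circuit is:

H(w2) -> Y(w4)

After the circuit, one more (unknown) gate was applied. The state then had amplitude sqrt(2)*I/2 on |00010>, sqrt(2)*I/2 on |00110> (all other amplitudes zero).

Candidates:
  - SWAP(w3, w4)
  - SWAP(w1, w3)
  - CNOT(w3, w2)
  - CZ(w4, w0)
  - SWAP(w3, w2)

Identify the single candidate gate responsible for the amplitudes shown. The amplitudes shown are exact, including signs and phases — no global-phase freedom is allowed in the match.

The unique candidate consistent with the amplitudes is SWAP(w3, w4).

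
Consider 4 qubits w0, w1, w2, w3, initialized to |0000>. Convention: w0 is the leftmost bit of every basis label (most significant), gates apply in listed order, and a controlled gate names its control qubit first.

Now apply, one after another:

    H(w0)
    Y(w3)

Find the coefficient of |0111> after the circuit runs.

The amplitude on |0111> is 0.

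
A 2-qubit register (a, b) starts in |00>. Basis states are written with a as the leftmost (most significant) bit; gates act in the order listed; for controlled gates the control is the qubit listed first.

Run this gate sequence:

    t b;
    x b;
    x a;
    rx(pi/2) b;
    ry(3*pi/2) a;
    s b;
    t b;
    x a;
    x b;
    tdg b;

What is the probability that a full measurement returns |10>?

Outcome |10> occurs with probability 1/4.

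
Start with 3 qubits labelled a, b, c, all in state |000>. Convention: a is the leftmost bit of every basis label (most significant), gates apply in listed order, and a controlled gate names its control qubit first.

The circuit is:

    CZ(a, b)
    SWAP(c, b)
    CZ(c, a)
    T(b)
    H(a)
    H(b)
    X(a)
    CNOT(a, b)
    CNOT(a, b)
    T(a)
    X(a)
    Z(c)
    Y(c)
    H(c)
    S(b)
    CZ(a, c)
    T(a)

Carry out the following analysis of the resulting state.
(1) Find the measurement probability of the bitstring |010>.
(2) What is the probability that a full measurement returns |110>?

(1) Outcome |010> occurs with probability 1/8.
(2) A full measurement returns |110> with probability 1/8.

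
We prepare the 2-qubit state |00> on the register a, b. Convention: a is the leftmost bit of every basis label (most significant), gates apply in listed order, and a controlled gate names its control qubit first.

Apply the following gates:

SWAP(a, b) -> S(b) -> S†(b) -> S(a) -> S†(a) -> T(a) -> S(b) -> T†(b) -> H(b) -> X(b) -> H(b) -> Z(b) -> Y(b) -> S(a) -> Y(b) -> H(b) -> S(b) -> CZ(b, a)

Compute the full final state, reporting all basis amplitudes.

After the circuit, the state carries amplitude sqrt(2)/2 on |00>, sqrt(2)*I/2 on |01>, 0 on |10>, 0 on |11>. Key observation: gates 9-12 undo each other exactly, leaving only the rest of the circuit to track.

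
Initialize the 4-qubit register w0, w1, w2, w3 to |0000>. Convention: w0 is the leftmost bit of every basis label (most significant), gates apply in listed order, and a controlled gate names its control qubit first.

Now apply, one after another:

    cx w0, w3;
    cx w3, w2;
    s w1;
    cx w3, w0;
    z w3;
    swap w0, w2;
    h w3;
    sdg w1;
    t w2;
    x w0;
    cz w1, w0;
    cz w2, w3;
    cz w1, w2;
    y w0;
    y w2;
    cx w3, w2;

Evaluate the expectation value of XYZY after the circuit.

The observable XYZY averages to 0.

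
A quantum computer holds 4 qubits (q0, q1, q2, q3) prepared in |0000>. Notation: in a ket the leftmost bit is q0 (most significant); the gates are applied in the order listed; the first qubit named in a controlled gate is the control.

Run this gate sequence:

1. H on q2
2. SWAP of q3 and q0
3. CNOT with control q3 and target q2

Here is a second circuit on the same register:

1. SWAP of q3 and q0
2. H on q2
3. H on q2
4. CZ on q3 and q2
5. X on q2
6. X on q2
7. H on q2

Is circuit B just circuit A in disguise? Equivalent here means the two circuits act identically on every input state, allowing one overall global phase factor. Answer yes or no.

Yes — the two circuits implement the same unitary up to a global phase.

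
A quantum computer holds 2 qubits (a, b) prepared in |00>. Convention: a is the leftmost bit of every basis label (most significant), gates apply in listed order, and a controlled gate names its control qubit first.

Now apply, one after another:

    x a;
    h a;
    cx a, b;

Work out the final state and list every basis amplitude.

The final amplitudes are sqrt(2)/2 on |00>, 0 on |01>, 0 on |10>, -sqrt(2)/2 on |11>.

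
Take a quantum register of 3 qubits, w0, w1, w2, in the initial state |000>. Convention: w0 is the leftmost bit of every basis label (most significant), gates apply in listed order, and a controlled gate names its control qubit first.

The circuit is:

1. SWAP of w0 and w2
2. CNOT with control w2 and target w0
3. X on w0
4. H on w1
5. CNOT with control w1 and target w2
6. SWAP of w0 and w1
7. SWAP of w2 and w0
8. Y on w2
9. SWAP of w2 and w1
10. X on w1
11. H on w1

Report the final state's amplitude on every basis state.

The final amplitudes are 0 on |000>, I/2 on |001>, 0 on |010>, I/2 on |011>, 0 on |100>, -I/2 on |101>, 0 on |110>, I/2 on |111>.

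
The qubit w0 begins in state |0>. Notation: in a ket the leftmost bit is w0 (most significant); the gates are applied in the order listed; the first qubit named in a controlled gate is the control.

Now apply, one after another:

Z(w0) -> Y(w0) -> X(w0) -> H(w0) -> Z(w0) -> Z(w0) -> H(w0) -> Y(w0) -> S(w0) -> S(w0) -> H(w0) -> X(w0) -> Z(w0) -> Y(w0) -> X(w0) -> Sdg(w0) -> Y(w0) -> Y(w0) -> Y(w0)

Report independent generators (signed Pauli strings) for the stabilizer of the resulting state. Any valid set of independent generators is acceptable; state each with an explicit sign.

The final state is stabilized by the group generated by +Y; other independent generating sets are equally valid.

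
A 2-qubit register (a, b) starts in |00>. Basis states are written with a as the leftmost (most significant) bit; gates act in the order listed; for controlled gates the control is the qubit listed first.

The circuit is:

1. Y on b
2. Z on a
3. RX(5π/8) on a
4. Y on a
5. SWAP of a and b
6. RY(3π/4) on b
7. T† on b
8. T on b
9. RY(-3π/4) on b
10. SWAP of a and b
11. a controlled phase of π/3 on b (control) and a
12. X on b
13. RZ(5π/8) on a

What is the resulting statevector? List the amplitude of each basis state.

After the circuit, the state carries amplitude -exp(3*I*pi/16)*sin(5*pi/16) on |00>, 0 on |01>, -exp(31*I*pi/48)*cos(5*pi/16) on |10>, 0 on |11>. Key observation: steps 5-10 multiply out to the identity, so the circuit reduces to the remaining gates.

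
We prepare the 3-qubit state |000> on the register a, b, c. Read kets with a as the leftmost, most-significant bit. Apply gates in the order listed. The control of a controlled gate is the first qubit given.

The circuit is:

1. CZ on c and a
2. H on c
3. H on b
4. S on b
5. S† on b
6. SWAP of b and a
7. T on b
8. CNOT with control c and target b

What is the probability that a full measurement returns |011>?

Outcome |011> occurs with probability 1/4.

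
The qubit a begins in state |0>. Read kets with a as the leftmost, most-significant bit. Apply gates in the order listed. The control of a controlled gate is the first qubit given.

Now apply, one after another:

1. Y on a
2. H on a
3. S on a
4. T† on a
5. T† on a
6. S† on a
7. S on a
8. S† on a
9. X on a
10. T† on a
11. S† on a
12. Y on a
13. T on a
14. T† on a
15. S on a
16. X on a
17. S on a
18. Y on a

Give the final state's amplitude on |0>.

The amplitude on |0> is -sqrt(2)*exp(I*pi/4)/2.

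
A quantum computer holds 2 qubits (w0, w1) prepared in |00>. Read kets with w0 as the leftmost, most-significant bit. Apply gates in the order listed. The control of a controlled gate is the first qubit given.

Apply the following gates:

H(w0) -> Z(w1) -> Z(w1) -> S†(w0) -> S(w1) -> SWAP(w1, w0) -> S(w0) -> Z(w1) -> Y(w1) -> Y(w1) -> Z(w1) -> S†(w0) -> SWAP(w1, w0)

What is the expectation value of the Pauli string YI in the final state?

In the final state, YI has expectation -1.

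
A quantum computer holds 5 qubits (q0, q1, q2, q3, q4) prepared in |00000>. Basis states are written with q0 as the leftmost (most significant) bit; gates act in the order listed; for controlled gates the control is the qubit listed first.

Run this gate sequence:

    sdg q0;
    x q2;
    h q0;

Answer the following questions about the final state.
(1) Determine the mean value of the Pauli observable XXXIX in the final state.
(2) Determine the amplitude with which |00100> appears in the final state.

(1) The observable XXXIX averages to 0.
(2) The final state's coefficient on |00100> equals sqrt(2)/2.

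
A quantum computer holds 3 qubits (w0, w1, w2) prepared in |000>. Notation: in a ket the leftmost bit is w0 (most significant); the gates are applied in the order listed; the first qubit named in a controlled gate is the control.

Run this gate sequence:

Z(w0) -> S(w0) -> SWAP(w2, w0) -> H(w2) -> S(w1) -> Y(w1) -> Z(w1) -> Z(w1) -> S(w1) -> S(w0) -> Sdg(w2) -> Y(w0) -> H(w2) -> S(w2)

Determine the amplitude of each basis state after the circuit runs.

The resulting statevector has amplitude -1/2 - I/2 on |110>, 1/2 + I/2 on |111>, and 0 on every other basis state.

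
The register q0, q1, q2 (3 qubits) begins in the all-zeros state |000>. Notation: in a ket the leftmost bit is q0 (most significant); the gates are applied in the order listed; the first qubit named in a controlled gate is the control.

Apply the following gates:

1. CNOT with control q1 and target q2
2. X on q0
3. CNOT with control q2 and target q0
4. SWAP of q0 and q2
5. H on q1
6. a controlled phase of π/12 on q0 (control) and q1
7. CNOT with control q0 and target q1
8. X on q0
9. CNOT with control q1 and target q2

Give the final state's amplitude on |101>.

The final state's coefficient on |101> equals sqrt(2)/2.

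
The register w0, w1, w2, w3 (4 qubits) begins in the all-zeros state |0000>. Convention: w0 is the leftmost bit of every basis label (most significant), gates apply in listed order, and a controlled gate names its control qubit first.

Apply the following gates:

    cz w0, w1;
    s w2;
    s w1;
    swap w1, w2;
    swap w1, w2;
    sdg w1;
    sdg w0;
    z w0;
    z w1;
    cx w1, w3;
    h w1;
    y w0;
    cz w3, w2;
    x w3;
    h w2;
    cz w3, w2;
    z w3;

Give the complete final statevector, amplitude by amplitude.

The final amplitudes are -I/2 on |1001>, I/2 on |1011>, -I/2 on |1101>, I/2 on |1111>, and 0 on every other basis state.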